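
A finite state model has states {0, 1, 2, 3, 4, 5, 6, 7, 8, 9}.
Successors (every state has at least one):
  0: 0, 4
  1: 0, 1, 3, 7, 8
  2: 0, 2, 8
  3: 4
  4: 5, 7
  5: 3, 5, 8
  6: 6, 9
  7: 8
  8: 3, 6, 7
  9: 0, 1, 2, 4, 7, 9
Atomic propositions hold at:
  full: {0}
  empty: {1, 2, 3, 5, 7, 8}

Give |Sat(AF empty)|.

7

AF empty: least fixpoint, start Z0 = {1, 2, 3, 5, 7, 8}, add states with every successor in Z. Z1 = {1, 2, 3, 4, 5, 7, 8}; fixed.
Sat(AF empty) = {1, 2, 3, 4, 5, 7, 8}
|Sat(AF empty)| = |{1, 2, 3, 4, 5, 7, 8}| = 7.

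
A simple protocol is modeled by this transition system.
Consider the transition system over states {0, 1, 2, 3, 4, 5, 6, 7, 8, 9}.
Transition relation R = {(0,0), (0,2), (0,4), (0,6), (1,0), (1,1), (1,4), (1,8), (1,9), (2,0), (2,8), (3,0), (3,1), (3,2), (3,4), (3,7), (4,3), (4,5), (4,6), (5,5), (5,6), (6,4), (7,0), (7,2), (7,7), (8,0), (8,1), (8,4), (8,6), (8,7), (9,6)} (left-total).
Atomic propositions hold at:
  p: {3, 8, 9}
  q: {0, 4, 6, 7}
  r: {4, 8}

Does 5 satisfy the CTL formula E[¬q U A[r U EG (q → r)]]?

Sat(¬q) = {1, 2, 3, 5, 8, 9}
Sat(q → r) = {1, 2, 3, 4, 5, 8, 9}
EG (q → r): greatest fixpoint, start Z0 = {1, 2, 3, 4, 5, 8, 9}, keep only states in Sat with some successor in Z. Z1 = {1, 2, 3, 4, 5, 8}; fixed.
Sat(EG (q → r)) = {1, 2, 3, 4, 5, 8}
A[r U EG (q → r)]: least fixpoint, start Z0 = Sat(EG (q → r)) = {1, 2, 3, 4, 5, 8}, add states in Sat(r) with every successor in Z. Already a fixed point.
Sat(A[r U EG (q → r)]) = {1, 2, 3, 4, 5, 8}
E[¬q U A[r U EG (q → r)]]: least fixpoint, start Z0 = Sat(A[r U EG (q → r)]) = {1, 2, 3, 4, 5, 8}, add states in Sat(¬q) with some successor in Z. Already a fixed point.
Sat(E[¬q U A[r U EG (q → r)]]) = {1, 2, 3, 4, 5, 8}
5 ∈ Sat(E[¬q U A[r U EG (q → r)]]) = {1, 2, 3, 4, 5, 8}, so the formula holds at 5.

Yes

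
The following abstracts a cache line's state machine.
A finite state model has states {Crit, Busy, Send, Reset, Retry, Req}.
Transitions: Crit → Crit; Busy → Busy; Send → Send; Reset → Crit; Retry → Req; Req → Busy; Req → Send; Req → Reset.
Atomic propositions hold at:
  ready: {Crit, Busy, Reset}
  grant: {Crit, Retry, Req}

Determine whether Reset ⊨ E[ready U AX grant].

Sat(AX grant) = {s : every successor in {Crit, Retry, Req}} = {Crit, Reset, Retry}
E[ready U AX grant]: least fixpoint, start Z0 = Sat(AX grant) = {Crit, Reset, Retry}, add states in Sat(ready) with some successor in Z. Already a fixed point.
Sat(E[ready U AX grant]) = {Crit, Reset, Retry}
Reset ∈ Sat(E[ready U AX grant]) = {Crit, Reset, Retry}, so the formula holds at Reset.

Yes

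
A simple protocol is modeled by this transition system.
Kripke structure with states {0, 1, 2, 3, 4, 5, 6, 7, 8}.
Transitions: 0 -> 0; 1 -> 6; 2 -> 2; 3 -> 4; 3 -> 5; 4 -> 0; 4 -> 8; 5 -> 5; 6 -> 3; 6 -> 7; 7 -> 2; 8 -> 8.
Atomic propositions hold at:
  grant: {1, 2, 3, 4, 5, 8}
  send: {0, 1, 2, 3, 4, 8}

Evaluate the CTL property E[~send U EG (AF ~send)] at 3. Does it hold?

Sat(~send) = {5, 6, 7}
AF ~send: least fixpoint, start Z0 = {5, 6, 7}, add states with every successor in Z. Z1 = {1, 5, 6, 7}; fixed.
Sat(AF ~send) = {1, 5, 6, 7}
EG (AF ~send): greatest fixpoint, start Z0 = {1, 5, 6, 7}, keep only states in Sat with some successor in Z. Z1 = {1, 5, 6}; Z2 = {1, 5}; Z3 = {5}; fixed.
Sat(EG (AF ~send)) = {5}
E[~send U EG (AF ~send)]: least fixpoint, start Z0 = Sat(EG (AF ~send)) = {5}, add states in Sat(~send) with some successor in Z. Already a fixed point.
Sat(E[~send U EG (AF ~send)]) = {5}
3 ∉ Sat(E[~send U EG (AF ~send)]) = {5}, so the formula does not hold at 3.

No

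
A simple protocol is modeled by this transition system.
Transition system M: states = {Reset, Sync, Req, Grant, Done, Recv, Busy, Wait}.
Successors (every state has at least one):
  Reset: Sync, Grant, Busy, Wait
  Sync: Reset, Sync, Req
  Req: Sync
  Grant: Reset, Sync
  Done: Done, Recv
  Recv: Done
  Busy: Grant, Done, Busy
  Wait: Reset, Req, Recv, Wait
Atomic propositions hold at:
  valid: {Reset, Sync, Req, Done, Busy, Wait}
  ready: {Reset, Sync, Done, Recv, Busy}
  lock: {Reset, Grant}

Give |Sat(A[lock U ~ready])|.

Sat(~ready) = {Req, Grant, Wait}
A[lock U ~ready]: least fixpoint, start Z0 = Sat(~ready) = {Req, Grant, Wait}, add states in Sat(lock) with every successor in Z. Already a fixed point.
Sat(A[lock U ~ready]) = {Req, Grant, Wait}
|Sat(A[lock U ~ready])| = |{Req, Grant, Wait}| = 3.

3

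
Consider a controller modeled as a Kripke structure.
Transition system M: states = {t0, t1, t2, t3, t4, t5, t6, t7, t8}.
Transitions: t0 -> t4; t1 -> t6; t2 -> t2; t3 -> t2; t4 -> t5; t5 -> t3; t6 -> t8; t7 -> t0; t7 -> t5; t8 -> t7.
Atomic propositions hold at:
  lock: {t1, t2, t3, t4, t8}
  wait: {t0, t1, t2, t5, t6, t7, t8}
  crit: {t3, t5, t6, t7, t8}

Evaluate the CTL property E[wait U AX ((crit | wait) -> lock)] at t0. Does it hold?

Yes

Sat(crit | wait) = {t0, t1, t2, t3, t5, t6, t7, t8}
Sat((crit | wait) -> lock) = {t1, t2, t3, t4, t8}
Sat(AX ((crit | wait) -> lock)) = {s : every successor in {t1, t2, t3, t4, t8}} = {t0, t2, t3, t5, t6}
E[wait U AX ((crit | wait) -> lock)]: least fixpoint, start Z0 = Sat(AX ((crit | wait) -> lock)) = {t0, t2, t3, t5, t6}, add states in Sat(wait) with some successor in Z. Z1 = {t0, t1, t2, t3, t5, t6, t7}; Z2 = {t0, t1, t2, t3, t5, t6, t7, t8}; fixed.
Sat(E[wait U AX ((crit | wait) -> lock)]) = {t0, t1, t2, t3, t5, t6, t7, t8}
t0 ∈ Sat(E[wait U AX ((crit | wait) -> lock)]) = {t0, t1, t2, t3, t5, t6, t7, t8}, so the formula holds at t0.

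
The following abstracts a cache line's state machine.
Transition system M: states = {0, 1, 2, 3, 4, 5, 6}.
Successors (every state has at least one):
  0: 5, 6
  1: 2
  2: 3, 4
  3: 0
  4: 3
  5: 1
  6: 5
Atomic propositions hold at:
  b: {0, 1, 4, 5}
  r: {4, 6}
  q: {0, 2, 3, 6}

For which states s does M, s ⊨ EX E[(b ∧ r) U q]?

Sat(b ∧ r) = {4}
E[(b ∧ r) U q]: least fixpoint, start Z0 = Sat(q) = {0, 2, 3, 6}, add states in Sat(b ∧ r) with some successor in Z. Z1 = {0, 2, 3, 4, 6}; fixed.
Sat(E[(b ∧ r) U q]) = {0, 2, 3, 4, 6}
Sat(EX E[(b ∧ r) U q]) = {s : some successor in {0, 2, 3, 4, 6}} = {0, 1, 2, 3, 4}

{0, 1, 2, 3, 4}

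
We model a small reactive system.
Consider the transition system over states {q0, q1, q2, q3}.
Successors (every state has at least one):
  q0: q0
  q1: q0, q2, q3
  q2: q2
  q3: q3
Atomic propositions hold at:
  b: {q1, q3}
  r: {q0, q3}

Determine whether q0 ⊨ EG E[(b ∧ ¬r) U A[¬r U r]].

Sat(¬r) = {q1, q2}
Sat(b ∧ ¬r) = {q1}
A[¬r U r]: least fixpoint, start Z0 = Sat(r) = {q0, q3}, add states in Sat(¬r) with every successor in Z. Already a fixed point.
Sat(A[¬r U r]) = {q0, q3}
E[(b ∧ ¬r) U A[¬r U r]]: least fixpoint, start Z0 = Sat(A[¬r U r]) = {q0, q3}, add states in Sat(b ∧ ¬r) with some successor in Z. Z1 = {q0, q1, q3}; fixed.
Sat(E[(b ∧ ¬r) U A[¬r U r]]) = {q0, q1, q3}
EG E[(b ∧ ¬r) U A[¬r U r]]: greatest fixpoint, start Z0 = {q0, q1, q3}, keep only states in Sat with some successor in Z. Already a fixed point.
Sat(EG E[(b ∧ ¬r) U A[¬r U r]]) = {q0, q1, q3}
q0 ∈ Sat(EG E[(b ∧ ¬r) U A[¬r U r]]) = {q0, q1, q3}, so the formula holds at q0.

Yes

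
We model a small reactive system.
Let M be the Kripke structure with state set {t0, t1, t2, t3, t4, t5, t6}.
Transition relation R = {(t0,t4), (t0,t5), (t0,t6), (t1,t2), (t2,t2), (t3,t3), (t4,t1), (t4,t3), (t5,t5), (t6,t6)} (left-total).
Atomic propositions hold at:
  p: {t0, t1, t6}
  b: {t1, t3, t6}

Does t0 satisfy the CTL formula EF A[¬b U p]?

Sat(¬b) = {t0, t2, t4, t5}
A[¬b U p]: least fixpoint, start Z0 = Sat(p) = {t0, t1, t6}, add states in Sat(¬b) with every successor in Z. Already a fixed point.
Sat(A[¬b U p]) = {t0, t1, t6}
EF A[¬b U p]: least fixpoint, start Z0 = {t0, t1, t6}, add states with some successor in Z. Z1 = {t0, t1, t4, t6}; fixed.
Sat(EF A[¬b U p]) = {t0, t1, t4, t6}
t0 ∈ Sat(EF A[¬b U p]) = {t0, t1, t4, t6}, so the formula holds at t0.

Yes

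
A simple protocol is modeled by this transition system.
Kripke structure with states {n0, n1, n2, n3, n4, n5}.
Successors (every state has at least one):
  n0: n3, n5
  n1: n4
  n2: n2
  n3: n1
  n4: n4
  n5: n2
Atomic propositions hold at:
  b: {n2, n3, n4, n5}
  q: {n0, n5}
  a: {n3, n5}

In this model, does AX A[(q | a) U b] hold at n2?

Sat(q | a) = {n0, n3, n5}
A[(q | a) U b]: least fixpoint, start Z0 = Sat(b) = {n2, n3, n4, n5}, add states in Sat(q | a) with every successor in Z. Z1 = {n0, n2, n3, n4, n5}; fixed.
Sat(A[(q | a) U b]) = {n0, n2, n3, n4, n5}
Sat(AX A[(q | a) U b]) = {s : every successor in {n0, n2, n3, n4, n5}} = {n0, n1, n2, n4, n5}
n2 ∈ Sat(AX A[(q | a) U b]) = {n0, n1, n2, n4, n5}, so the formula holds at n2.

Yes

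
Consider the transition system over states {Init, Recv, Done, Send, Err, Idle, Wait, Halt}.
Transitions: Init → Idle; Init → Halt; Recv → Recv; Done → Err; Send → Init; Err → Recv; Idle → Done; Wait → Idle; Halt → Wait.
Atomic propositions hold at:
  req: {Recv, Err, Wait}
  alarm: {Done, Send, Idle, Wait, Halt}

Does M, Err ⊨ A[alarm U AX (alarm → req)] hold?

Yes

Sat(alarm → req) = {Init, Recv, Err, Wait}
Sat(AX (alarm → req)) = {s : every successor in {Init, Recv, Err, Wait}} = {Recv, Done, Send, Err, Halt}
A[alarm U AX (alarm → req)]: least fixpoint, start Z0 = Sat(AX (alarm → req)) = {Recv, Done, Send, Err, Halt}, add states in Sat(alarm) with every successor in Z. Z1 = {Recv, Done, Send, Err, Idle, Halt}; Z2 = {Recv, Done, Send, Err, Idle, Wait, Halt}; fixed.
Sat(A[alarm U AX (alarm → req)]) = {Recv, Done, Send, Err, Idle, Wait, Halt}
Err ∈ Sat(A[alarm U AX (alarm → req)]) = {Recv, Done, Send, Err, Idle, Wait, Halt}, so the formula holds at Err.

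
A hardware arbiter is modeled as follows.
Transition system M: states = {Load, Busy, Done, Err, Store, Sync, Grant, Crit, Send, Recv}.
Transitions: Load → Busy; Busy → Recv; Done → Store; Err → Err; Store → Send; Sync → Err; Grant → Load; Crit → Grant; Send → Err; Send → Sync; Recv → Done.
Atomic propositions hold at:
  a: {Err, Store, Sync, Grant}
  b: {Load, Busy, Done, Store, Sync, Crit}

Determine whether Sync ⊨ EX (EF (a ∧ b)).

No

Sat(a ∧ b) = {Store, Sync}
EF (a ∧ b): least fixpoint, start Z0 = {Store, Sync}, add states with some successor in Z. Z1 = {Done, Store, Sync, Send}; Z2 = {Done, Store, Sync, Send, Recv}; Z3 = {Busy, Done, Store, Sync, Send, Recv}; Z4 = {Load, Busy, Done, Store, Sync, Send, Recv}; Z5 = {Load, Busy, Done, Store, Sync, Grant, Send, Recv}; Z6 = {Load, Busy, Done, Store, Sync, Grant, Crit, Send, Recv}; fixed.
Sat(EF (a ∧ b)) = {Load, Busy, Done, Store, Sync, Grant, Crit, Send, Recv}
Sat(EX (EF (a ∧ b))) = {s : some successor in {Load, Busy, Done, Store, Sync, Grant, Crit, Send, Recv}} = {Load, Busy, Done, Store, Grant, Crit, Send, Recv}
Sync ∉ Sat(EX (EF (a ∧ b))) = {Load, Busy, Done, Store, Grant, Crit, Send, Recv}, so the formula does not hold at Sync.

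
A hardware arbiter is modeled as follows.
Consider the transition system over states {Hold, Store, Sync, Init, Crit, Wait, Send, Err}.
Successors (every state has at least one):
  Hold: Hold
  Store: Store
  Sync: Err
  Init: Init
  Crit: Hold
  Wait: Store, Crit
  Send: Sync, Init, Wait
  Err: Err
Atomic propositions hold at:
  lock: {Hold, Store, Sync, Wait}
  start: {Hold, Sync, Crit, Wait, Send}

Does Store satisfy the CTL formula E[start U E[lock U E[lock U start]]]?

No

E[lock U start]: least fixpoint, start Z0 = Sat(start) = {Hold, Sync, Crit, Wait, Send}, add states in Sat(lock) with some successor in Z. Already a fixed point.
Sat(E[lock U start]) = {Hold, Sync, Crit, Wait, Send}
E[lock U E[lock U start]]: least fixpoint, start Z0 = Sat(E[lock U start]) = {Hold, Sync, Crit, Wait, Send}, add states in Sat(lock) with some successor in Z. Already a fixed point.
Sat(E[lock U E[lock U start]]) = {Hold, Sync, Crit, Wait, Send}
E[start U E[lock U E[lock U start]]]: least fixpoint, start Z0 = Sat(E[lock U E[lock U start]]) = {Hold, Sync, Crit, Wait, Send}, add states in Sat(start) with some successor in Z. Already a fixed point.
Sat(E[start U E[lock U E[lock U start]]]) = {Hold, Sync, Crit, Wait, Send}
Store ∉ Sat(E[start U E[lock U E[lock U start]]]) = {Hold, Sync, Crit, Wait, Send}, so the formula does not hold at Store.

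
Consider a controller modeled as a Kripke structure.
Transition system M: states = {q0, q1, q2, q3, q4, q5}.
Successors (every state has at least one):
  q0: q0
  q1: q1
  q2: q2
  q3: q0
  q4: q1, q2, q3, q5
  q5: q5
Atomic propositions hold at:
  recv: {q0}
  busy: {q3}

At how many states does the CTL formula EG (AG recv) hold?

AG recv: greatest fixpoint, start Z0 = {q0}, keep only states in Sat with every successor in Z. Already a fixed point.
Sat(AG recv) = {q0}
EG (AG recv): greatest fixpoint, start Z0 = {q0}, keep only states in Sat with some successor in Z. Already a fixed point.
Sat(EG (AG recv)) = {q0}
|Sat(EG (AG recv))| = |{q0}| = 1.

1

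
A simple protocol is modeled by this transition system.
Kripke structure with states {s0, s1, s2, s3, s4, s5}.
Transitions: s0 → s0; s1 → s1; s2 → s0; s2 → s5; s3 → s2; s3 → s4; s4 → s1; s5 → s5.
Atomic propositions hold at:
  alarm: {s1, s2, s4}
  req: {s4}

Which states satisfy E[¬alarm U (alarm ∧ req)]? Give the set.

{s3, s4}

Sat(¬alarm) = {s0, s3, s5}
Sat(alarm ∧ req) = {s4}
E[¬alarm U (alarm ∧ req)]: least fixpoint, start Z0 = Sat((alarm ∧ req)) = {s4}, add states in Sat(¬alarm) with some successor in Z. Z1 = {s3, s4}; fixed.
Sat(E[¬alarm U (alarm ∧ req)]) = {s3, s4}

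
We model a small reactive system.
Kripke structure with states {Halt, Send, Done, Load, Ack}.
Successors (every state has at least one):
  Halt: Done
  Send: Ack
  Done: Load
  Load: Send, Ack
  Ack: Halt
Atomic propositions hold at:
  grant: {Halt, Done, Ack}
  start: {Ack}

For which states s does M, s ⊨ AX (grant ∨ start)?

Sat(grant ∨ start) = {Halt, Done, Ack}
Sat(AX (grant ∨ start)) = {s : every successor in {Halt, Done, Ack}} = {Halt, Send, Ack}

{Halt, Send, Ack}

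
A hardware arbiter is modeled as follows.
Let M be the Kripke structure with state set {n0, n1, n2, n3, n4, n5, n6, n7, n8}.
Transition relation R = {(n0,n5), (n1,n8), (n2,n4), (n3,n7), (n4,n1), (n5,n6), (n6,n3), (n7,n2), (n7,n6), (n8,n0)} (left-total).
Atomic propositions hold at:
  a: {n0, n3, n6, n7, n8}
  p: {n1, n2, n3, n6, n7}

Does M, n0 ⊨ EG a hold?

No

EG a: greatest fixpoint, start Z0 = {n0, n3, n6, n7, n8}, keep only states in Sat with some successor in Z. Z1 = {n3, n6, n7, n8}; Z2 = {n3, n6, n7}; fixed.
Sat(EG a) = {n3, n6, n7}
n0 ∉ Sat(EG a) = {n3, n6, n7}, so the formula does not hold at n0.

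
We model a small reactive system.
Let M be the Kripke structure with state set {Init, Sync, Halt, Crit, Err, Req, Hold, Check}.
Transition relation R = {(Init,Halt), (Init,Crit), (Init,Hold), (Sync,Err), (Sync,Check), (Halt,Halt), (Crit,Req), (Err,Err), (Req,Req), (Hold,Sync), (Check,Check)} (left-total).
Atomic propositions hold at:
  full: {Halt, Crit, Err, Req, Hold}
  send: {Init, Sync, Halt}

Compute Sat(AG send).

{Halt}

AG send: greatest fixpoint, start Z0 = {Init, Sync, Halt}, keep only states in Sat with every successor in Z. Z1 = {Halt}; fixed.
Sat(AG send) = {Halt}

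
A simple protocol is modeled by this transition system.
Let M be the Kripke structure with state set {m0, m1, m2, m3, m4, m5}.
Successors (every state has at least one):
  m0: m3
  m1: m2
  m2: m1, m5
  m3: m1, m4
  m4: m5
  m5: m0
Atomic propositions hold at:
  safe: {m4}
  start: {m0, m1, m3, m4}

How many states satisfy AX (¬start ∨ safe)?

Sat(¬start) = {m2, m5}
Sat(¬start ∨ safe) = {m2, m4, m5}
Sat(AX (¬start ∨ safe)) = {s : every successor in {m2, m4, m5}} = {m1, m4}
|Sat(AX (¬start ∨ safe))| = |{m1, m4}| = 2.

2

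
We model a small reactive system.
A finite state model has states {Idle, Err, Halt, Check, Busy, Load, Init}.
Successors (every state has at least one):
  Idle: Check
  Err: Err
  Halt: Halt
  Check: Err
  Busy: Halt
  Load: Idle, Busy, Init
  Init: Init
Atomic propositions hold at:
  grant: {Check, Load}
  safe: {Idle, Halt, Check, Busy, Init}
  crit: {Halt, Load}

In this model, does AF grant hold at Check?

AF grant: least fixpoint, start Z0 = {Check, Load}, add states with every successor in Z. Z1 = {Idle, Check, Load}; fixed.
Sat(AF grant) = {Idle, Check, Load}
Check ∈ Sat(AF grant) = {Idle, Check, Load}, so the formula holds at Check.

Yes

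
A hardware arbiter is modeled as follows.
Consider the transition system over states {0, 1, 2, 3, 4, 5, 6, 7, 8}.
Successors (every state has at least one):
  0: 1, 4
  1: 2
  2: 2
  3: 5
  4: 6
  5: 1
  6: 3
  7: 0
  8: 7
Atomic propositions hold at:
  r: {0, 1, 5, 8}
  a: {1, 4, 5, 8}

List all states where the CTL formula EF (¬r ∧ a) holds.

Sat(¬r) = {2, 3, 4, 6, 7}
Sat(¬r ∧ a) = {4}
EF (¬r ∧ a): least fixpoint, start Z0 = {4}, add states with some successor in Z. Z1 = {0, 4}; Z2 = {0, 4, 7}; Z3 = {0, 4, 7, 8}; fixed.
Sat(EF (¬r ∧ a)) = {0, 4, 7, 8}

{0, 4, 7, 8}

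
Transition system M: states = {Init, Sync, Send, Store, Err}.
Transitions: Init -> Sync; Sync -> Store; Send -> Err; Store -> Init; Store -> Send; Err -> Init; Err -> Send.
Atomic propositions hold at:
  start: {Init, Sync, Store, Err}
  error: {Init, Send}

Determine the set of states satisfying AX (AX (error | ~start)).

{Sync, Send}

Sat(~start) = {Send}
Sat(error | ~start) = {Init, Send}
Sat(AX (error | ~start)) = {s : every successor in {Init, Send}} = {Store, Err}
Sat(AX (AX (error | ~start))) = {s : every successor in {Store, Err}} = {Sync, Send}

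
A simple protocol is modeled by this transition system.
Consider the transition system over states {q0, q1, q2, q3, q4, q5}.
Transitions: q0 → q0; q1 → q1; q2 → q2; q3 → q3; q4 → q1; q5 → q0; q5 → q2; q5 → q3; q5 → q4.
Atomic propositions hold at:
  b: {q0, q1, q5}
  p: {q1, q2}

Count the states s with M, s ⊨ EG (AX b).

Sat(AX b) = {s : every successor in {q0, q1, q5}} = {q0, q1, q4}
EG (AX b): greatest fixpoint, start Z0 = {q0, q1, q4}, keep only states in Sat with some successor in Z. Already a fixed point.
Sat(EG (AX b)) = {q0, q1, q4}
|Sat(EG (AX b))| = |{q0, q1, q4}| = 3.

3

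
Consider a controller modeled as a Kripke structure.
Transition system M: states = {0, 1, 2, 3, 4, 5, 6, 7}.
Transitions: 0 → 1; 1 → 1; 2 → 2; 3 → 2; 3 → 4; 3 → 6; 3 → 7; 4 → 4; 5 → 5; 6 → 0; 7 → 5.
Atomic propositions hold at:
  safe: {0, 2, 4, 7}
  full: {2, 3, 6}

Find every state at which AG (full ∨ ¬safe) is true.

Sat(¬safe) = {1, 3, 5, 6}
Sat(full ∨ ¬safe) = {1, 2, 3, 5, 6}
AG (full ∨ ¬safe): greatest fixpoint, start Z0 = {1, 2, 3, 5, 6}, keep only states in Sat with every successor in Z. Z1 = {1, 2, 5}; fixed.
Sat(AG (full ∨ ¬safe)) = {1, 2, 5}

{1, 2, 5}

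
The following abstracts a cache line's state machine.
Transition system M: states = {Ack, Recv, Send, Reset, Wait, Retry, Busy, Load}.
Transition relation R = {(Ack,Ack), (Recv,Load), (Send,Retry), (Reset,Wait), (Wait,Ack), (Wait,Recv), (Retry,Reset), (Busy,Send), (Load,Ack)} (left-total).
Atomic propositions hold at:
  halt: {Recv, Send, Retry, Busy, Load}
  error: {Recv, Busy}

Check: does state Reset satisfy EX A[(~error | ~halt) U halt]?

No

Sat(~error) = {Ack, Send, Reset, Wait, Retry, Load}
Sat(~halt) = {Ack, Reset, Wait}
Sat(~error | ~halt) = {Ack, Send, Reset, Wait, Retry, Load}
A[(~error | ~halt) U halt]: least fixpoint, start Z0 = Sat(halt) = {Recv, Send, Retry, Busy, Load}, add states in Sat(~error | ~halt) with every successor in Z. Already a fixed point.
Sat(A[(~error | ~halt) U halt]) = {Recv, Send, Retry, Busy, Load}
Sat(EX A[(~error | ~halt) U halt]) = {s : some successor in {Recv, Send, Retry, Busy, Load}} = {Recv, Send, Wait, Busy}
Reset ∉ Sat(EX A[(~error | ~halt) U halt]) = {Recv, Send, Wait, Busy}, so the formula does not hold at Reset.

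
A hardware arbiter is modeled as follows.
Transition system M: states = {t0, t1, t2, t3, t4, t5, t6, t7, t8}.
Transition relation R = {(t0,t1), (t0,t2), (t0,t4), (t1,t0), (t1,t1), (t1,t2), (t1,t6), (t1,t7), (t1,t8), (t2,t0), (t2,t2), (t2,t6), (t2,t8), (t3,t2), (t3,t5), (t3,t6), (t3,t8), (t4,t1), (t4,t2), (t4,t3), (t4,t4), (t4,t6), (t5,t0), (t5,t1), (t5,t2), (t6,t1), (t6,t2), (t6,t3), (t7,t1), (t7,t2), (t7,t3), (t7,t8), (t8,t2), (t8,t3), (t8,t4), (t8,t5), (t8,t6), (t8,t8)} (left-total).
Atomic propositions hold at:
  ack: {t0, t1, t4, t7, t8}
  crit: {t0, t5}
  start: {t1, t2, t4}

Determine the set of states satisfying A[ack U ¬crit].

{t0, t1, t2, t3, t4, t6, t7, t8}

Sat(¬crit) = {t1, t2, t3, t4, t6, t7, t8}
A[ack U ¬crit]: least fixpoint, start Z0 = Sat(¬crit) = {t1, t2, t3, t4, t6, t7, t8}, add states in Sat(ack) with every successor in Z. Z1 = {t0, t1, t2, t3, t4, t6, t7, t8}; fixed.
Sat(A[ack U ¬crit]) = {t0, t1, t2, t3, t4, t6, t7, t8}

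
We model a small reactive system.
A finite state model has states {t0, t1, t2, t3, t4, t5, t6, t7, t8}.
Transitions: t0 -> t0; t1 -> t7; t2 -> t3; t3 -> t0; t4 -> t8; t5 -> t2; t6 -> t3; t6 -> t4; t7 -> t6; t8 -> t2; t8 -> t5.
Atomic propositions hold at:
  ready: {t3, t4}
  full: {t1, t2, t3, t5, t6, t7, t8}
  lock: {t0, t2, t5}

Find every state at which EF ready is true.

EF ready: least fixpoint, start Z0 = {t3, t4}, add states with some successor in Z. Z1 = {t2, t3, t4, t6}; Z2 = {t2, t3, t4, t5, t6, t7, t8}; Z3 = {t1, t2, t3, t4, t5, t6, t7, t8}; fixed.
Sat(EF ready) = {t1, t2, t3, t4, t5, t6, t7, t8}

{t1, t2, t3, t4, t5, t6, t7, t8}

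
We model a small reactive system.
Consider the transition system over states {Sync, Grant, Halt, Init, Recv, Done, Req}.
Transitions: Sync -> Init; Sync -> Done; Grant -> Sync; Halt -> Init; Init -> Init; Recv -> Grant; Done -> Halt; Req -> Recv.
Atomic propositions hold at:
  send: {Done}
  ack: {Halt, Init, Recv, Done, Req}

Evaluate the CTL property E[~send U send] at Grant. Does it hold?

Sat(~send) = {Sync, Grant, Halt, Init, Recv, Req}
E[~send U send]: least fixpoint, start Z0 = Sat(send) = {Done}, add states in Sat(~send) with some successor in Z. Z1 = {Sync, Done}; Z2 = {Sync, Grant, Done}; Z3 = {Sync, Grant, Recv, Done}; Z4 = {Sync, Grant, Recv, Done, Req}; fixed.
Sat(E[~send U send]) = {Sync, Grant, Recv, Done, Req}
Grant ∈ Sat(E[~send U send]) = {Sync, Grant, Recv, Done, Req}, so the formula holds at Grant.

Yes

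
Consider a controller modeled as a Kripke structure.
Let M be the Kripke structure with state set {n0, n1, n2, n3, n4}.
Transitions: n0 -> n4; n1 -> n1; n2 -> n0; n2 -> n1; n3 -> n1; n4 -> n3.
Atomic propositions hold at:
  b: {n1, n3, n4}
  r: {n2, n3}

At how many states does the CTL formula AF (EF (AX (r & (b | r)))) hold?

Sat(b | r) = {n1, n2, n3, n4}
Sat(r & (b | r)) = {n2, n3}
Sat(AX (r & (b | r))) = {s : every successor in {n2, n3}} = {n4}
EF (AX (r & (b | r))): least fixpoint, start Z0 = {n4}, add states with some successor in Z. Z1 = {n0, n4}; Z2 = {n0, n2, n4}; fixed.
Sat(EF (AX (r & (b | r)))) = {n0, n2, n4}
AF (EF (AX (r & (b | r)))): least fixpoint, start Z0 = {n0, n2, n4}, add states with every successor in Z. Already a fixed point.
Sat(AF (EF (AX (r & (b | r))))) = {n0, n2, n4}
|Sat(AF (EF (AX (r & (b | r)))))| = |{n0, n2, n4}| = 3.

3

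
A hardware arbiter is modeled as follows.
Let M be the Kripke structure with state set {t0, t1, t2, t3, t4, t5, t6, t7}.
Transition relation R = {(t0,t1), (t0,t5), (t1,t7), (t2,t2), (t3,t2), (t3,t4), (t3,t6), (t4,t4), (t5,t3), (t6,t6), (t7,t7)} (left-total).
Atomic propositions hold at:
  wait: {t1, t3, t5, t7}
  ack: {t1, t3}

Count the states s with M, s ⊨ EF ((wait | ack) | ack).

5

Sat(wait | ack) = {t1, t3, t5, t7}
Sat((wait | ack) | ack) = {t1, t3, t5, t7}
EF ((wait | ack) | ack): least fixpoint, start Z0 = {t1, t3, t5, t7}, add states with some successor in Z. Z1 = {t0, t1, t3, t5, t7}; fixed.
Sat(EF ((wait | ack) | ack)) = {t0, t1, t3, t5, t7}
|Sat(EF ((wait | ack) | ack))| = |{t0, t1, t3, t5, t7}| = 5.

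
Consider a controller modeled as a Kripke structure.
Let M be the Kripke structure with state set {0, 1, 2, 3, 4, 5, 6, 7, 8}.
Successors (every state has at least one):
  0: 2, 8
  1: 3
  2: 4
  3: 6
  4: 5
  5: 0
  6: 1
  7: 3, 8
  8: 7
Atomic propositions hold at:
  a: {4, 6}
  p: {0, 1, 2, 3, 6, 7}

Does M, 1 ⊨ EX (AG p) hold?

Yes

AG p: greatest fixpoint, start Z0 = {0, 1, 2, 3, 6, 7}, keep only states in Sat with every successor in Z. Z1 = {1, 3, 6}; fixed.
Sat(AG p) = {1, 3, 6}
Sat(EX (AG p)) = {s : some successor in {1, 3, 6}} = {1, 3, 6, 7}
1 ∈ Sat(EX (AG p)) = {1, 3, 6, 7}, so the formula holds at 1.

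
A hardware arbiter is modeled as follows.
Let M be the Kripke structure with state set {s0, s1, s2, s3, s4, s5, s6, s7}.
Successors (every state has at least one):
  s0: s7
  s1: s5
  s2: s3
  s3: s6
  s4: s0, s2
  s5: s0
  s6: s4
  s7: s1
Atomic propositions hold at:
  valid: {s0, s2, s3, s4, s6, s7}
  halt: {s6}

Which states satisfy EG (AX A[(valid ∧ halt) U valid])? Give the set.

Sat(valid ∧ halt) = {s6}
A[(valid ∧ halt) U valid]: least fixpoint, start Z0 = Sat(valid) = {s0, s2, s3, s4, s6, s7}, add states in Sat(valid ∧ halt) with every successor in Z. Already a fixed point.
Sat(A[(valid ∧ halt) U valid]) = {s0, s2, s3, s4, s6, s7}
Sat(AX A[(valid ∧ halt) U valid]) = {s : every successor in {s0, s2, s3, s4, s6, s7}} = {s0, s2, s3, s4, s5, s6}
EG (AX A[(valid ∧ halt) U valid]): greatest fixpoint, start Z0 = {s0, s2, s3, s4, s5, s6}, keep only states in Sat with some successor in Z. Z1 = {s2, s3, s4, s5, s6}; Z2 = {s2, s3, s4, s6}; fixed.
Sat(EG (AX A[(valid ∧ halt) U valid])) = {s2, s3, s4, s6}

{s2, s3, s4, s6}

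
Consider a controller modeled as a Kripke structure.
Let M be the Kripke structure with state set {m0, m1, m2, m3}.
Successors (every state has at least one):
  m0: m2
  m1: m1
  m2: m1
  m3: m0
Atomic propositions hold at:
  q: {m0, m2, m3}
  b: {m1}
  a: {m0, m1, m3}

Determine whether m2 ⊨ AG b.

AG b: greatest fixpoint, start Z0 = {m1}, keep only states in Sat with every successor in Z. Already a fixed point.
Sat(AG b) = {m1}
m2 ∉ Sat(AG b) = {m1}, so the formula does not hold at m2.

No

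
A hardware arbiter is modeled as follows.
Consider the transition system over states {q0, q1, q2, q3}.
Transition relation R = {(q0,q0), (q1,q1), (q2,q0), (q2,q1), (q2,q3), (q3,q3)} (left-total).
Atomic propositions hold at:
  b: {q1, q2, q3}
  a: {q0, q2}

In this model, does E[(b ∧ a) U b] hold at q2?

Sat(b ∧ a) = {q2}
E[(b ∧ a) U b]: least fixpoint, start Z0 = Sat(b) = {q1, q2, q3}, add states in Sat(b ∧ a) with some successor in Z. Already a fixed point.
Sat(E[(b ∧ a) U b]) = {q1, q2, q3}
q2 ∈ Sat(E[(b ∧ a) U b]) = {q1, q2, q3}, so the formula holds at q2.

Yes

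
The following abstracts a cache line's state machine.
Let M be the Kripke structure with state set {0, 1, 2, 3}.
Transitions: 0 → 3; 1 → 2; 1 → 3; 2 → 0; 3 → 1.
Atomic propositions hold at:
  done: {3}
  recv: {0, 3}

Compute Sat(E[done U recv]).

E[done U recv]: least fixpoint, start Z0 = Sat(recv) = {0, 3}, add states in Sat(done) with some successor in Z. Already a fixed point.
Sat(E[done U recv]) = {0, 3}

{0, 3}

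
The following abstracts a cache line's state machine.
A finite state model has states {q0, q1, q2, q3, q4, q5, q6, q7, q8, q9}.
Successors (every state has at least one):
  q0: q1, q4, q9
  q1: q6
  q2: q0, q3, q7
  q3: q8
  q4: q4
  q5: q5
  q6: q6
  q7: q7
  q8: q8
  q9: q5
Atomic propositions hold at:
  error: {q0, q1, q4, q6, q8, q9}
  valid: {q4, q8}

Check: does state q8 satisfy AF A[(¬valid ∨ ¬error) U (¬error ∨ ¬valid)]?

Sat(¬valid) = {q0, q1, q2, q3, q5, q6, q7, q9}
Sat(¬error) = {q2, q3, q5, q7}
Sat(¬valid ∨ ¬error) = {q0, q1, q2, q3, q5, q6, q7, q9}
Sat(¬error ∨ ¬valid) = {q0, q1, q2, q3, q5, q6, q7, q9}
A[(¬valid ∨ ¬error) U (¬error ∨ ¬valid)]: least fixpoint, start Z0 = Sat((¬error ∨ ¬valid)) = {q0, q1, q2, q3, q5, q6, q7, q9}, add states in Sat(¬valid ∨ ¬error) with every successor in Z. Already a fixed point.
Sat(A[(¬valid ∨ ¬error) U (¬error ∨ ¬valid)]) = {q0, q1, q2, q3, q5, q6, q7, q9}
AF A[(¬valid ∨ ¬error) U (¬error ∨ ¬valid)]: least fixpoint, start Z0 = {q0, q1, q2, q3, q5, q6, q7, q9}, add states with every successor in Z. Already a fixed point.
Sat(AF A[(¬valid ∨ ¬error) U (¬error ∨ ¬valid)]) = {q0, q1, q2, q3, q5, q6, q7, q9}
q8 ∉ Sat(AF A[(¬valid ∨ ¬error) U (¬error ∨ ¬valid)]) = {q0, q1, q2, q3, q5, q6, q7, q9}, so the formula does not hold at q8.

No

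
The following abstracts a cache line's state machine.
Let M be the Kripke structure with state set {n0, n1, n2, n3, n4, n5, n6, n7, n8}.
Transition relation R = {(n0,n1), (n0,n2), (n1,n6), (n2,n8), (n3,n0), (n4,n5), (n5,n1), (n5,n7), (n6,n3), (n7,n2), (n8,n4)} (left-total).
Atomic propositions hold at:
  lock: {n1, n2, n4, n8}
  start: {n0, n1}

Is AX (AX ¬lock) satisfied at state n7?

No

Sat(¬lock) = {n0, n3, n5, n6, n7}
Sat(AX ¬lock) = {s : every successor in {n0, n3, n5, n6, n7}} = {n1, n3, n4, n6}
Sat(AX (AX ¬lock)) = {s : every successor in {n1, n3, n4, n6}} = {n1, n6, n8}
n7 ∉ Sat(AX (AX ¬lock)) = {n1, n6, n8}, so the formula does not hold at n7.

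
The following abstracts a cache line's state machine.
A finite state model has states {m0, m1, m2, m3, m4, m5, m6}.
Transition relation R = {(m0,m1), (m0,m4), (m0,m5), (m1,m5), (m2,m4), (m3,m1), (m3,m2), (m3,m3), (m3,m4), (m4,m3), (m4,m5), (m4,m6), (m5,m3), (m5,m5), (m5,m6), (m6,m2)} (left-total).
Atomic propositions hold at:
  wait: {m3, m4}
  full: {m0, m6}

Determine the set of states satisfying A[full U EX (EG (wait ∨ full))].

{m0, m2, m3, m4, m5, m6}

Sat(wait ∨ full) = {m0, m3, m4, m6}
EG (wait ∨ full): greatest fixpoint, start Z0 = {m0, m3, m4, m6}, keep only states in Sat with some successor in Z. Z1 = {m0, m3, m4}; fixed.
Sat(EG (wait ∨ full)) = {m0, m3, m4}
Sat(EX (EG (wait ∨ full))) = {s : some successor in {m0, m3, m4}} = {m0, m2, m3, m4, m5}
A[full U EX (EG (wait ∨ full))]: least fixpoint, start Z0 = Sat(EX (EG (wait ∨ full))) = {m0, m2, m3, m4, m5}, add states in Sat(full) with every successor in Z. Z1 = {m0, m2, m3, m4, m5, m6}; fixed.
Sat(A[full U EX (EG (wait ∨ full))]) = {m0, m2, m3, m4, m5, m6}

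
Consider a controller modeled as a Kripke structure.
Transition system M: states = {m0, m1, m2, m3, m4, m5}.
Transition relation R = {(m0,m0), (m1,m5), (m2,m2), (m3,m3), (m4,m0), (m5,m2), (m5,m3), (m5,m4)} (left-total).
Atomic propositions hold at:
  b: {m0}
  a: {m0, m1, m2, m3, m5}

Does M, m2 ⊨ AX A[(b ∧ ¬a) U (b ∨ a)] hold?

Sat(¬a) = {m4}
Sat(b ∧ ¬a) = ∅
Sat(b ∨ a) = {m0, m1, m2, m3, m5}
A[(b ∧ ¬a) U (b ∨ a)]: least fixpoint, start Z0 = Sat((b ∨ a)) = {m0, m1, m2, m3, m5}, add states in Sat(b ∧ ¬a) with every successor in Z. Already a fixed point.
Sat(A[(b ∧ ¬a) U (b ∨ a)]) = {m0, m1, m2, m3, m5}
Sat(AX A[(b ∧ ¬a) U (b ∨ a)]) = {s : every successor in {m0, m1, m2, m3, m5}} = {m0, m1, m2, m3, m4}
m2 ∈ Sat(AX A[(b ∧ ¬a) U (b ∨ a)]) = {m0, m1, m2, m3, m4}, so the formula holds at m2.

Yes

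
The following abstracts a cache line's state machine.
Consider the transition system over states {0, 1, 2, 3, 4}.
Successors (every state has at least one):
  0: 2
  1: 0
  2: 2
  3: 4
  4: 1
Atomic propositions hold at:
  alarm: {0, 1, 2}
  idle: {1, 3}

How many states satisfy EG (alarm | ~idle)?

4

Sat(~idle) = {0, 2, 4}
Sat(alarm | ~idle) = {0, 1, 2, 4}
EG (alarm | ~idle): greatest fixpoint, start Z0 = {0, 1, 2, 4}, keep only states in Sat with some successor in Z. Already a fixed point.
Sat(EG (alarm | ~idle)) = {0, 1, 2, 4}
|Sat(EG (alarm | ~idle))| = |{0, 1, 2, 4}| = 4.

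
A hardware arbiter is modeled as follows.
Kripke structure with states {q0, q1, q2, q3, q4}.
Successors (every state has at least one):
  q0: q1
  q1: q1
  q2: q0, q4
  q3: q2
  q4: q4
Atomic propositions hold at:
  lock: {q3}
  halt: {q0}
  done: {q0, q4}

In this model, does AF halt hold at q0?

AF halt: least fixpoint, start Z0 = {q0}, add states with every successor in Z. Already a fixed point.
Sat(AF halt) = {q0}
q0 ∈ Sat(AF halt) = {q0}, so the formula holds at q0.

Yes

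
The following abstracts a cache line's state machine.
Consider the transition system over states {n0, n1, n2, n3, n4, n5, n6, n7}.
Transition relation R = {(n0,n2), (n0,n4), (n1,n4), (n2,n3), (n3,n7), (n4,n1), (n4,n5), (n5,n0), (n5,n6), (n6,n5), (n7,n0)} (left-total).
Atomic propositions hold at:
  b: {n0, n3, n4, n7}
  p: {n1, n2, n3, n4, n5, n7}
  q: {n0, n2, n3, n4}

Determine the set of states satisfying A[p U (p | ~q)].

{n1, n2, n3, n4, n5, n6, n7}

Sat(~q) = {n1, n5, n6, n7}
Sat(p | ~q) = {n1, n2, n3, n4, n5, n6, n7}
A[p U (p | ~q)]: least fixpoint, start Z0 = Sat((p | ~q)) = {n1, n2, n3, n4, n5, n6, n7}, add states in Sat(p) with every successor in Z. Already a fixed point.
Sat(A[p U (p | ~q)]) = {n1, n2, n3, n4, n5, n6, n7}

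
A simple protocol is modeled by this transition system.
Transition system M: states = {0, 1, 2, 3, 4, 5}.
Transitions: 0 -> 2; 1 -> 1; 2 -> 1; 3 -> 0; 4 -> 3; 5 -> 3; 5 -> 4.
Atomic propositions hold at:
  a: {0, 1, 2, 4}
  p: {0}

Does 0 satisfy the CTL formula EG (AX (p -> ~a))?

Yes

Sat(~a) = {3, 5}
Sat(p -> ~a) = {1, 2, 3, 4, 5}
Sat(AX (p -> ~a)) = {s : every successor in {1, 2, 3, 4, 5}} = {0, 1, 2, 4, 5}
EG (AX (p -> ~a)): greatest fixpoint, start Z0 = {0, 1, 2, 4, 5}, keep only states in Sat with some successor in Z. Z1 = {0, 1, 2, 5}; Z2 = {0, 1, 2}; fixed.
Sat(EG (AX (p -> ~a))) = {0, 1, 2}
0 ∈ Sat(EG (AX (p -> ~a))) = {0, 1, 2}, so the formula holds at 0.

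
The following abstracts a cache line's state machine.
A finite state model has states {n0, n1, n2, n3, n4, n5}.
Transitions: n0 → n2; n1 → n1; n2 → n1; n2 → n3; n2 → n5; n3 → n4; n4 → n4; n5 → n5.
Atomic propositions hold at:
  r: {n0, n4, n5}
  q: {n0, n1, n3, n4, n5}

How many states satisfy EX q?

Sat(EX q) = {s : some successor in {n0, n1, n3, n4, n5}} = {n1, n2, n3, n4, n5}
|Sat(EX q)| = |{n1, n2, n3, n4, n5}| = 5.

5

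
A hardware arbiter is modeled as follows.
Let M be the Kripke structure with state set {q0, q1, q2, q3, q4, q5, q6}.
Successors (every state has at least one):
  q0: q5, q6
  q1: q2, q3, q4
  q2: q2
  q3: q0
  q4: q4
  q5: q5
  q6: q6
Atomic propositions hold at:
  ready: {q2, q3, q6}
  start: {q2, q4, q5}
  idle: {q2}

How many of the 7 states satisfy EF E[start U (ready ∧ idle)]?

2

Sat(ready ∧ idle) = {q2}
E[start U (ready ∧ idle)]: least fixpoint, start Z0 = Sat((ready ∧ idle)) = {q2}, add states in Sat(start) with some successor in Z. Already a fixed point.
Sat(E[start U (ready ∧ idle)]) = {q2}
EF E[start U (ready ∧ idle)]: least fixpoint, start Z0 = {q2}, add states with some successor in Z. Z1 = {q1, q2}; fixed.
Sat(EF E[start U (ready ∧ idle)]) = {q1, q2}
|Sat(EF E[start U (ready ∧ idle)])| = |{q1, q2}| = 2.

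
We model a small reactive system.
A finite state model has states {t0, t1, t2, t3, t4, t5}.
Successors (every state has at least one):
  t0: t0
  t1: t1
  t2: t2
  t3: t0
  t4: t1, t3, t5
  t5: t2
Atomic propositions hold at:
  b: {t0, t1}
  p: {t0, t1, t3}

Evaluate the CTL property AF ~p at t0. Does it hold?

No

Sat(~p) = {t2, t4, t5}
AF ~p: least fixpoint, start Z0 = {t2, t4, t5}, add states with every successor in Z. Already a fixed point.
Sat(AF ~p) = {t2, t4, t5}
t0 ∉ Sat(AF ~p) = {t2, t4, t5}, so the formula does not hold at t0.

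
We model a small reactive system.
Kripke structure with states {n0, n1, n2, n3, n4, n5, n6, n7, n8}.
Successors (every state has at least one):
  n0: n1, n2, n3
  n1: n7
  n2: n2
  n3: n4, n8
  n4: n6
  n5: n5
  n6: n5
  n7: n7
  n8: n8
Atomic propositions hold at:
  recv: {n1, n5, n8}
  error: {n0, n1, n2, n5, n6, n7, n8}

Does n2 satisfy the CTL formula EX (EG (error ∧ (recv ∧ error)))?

No

Sat(recv ∧ error) = {n1, n5, n8}
Sat(error ∧ (recv ∧ error)) = {n1, n5, n8}
EG (error ∧ (recv ∧ error)): greatest fixpoint, start Z0 = {n1, n5, n8}, keep only states in Sat with some successor in Z. Z1 = {n5, n8}; fixed.
Sat(EG (error ∧ (recv ∧ error))) = {n5, n8}
Sat(EX (EG (error ∧ (recv ∧ error)))) = {s : some successor in {n5, n8}} = {n3, n5, n6, n8}
n2 ∉ Sat(EX (EG (error ∧ (recv ∧ error)))) = {n3, n5, n6, n8}, so the formula does not hold at n2.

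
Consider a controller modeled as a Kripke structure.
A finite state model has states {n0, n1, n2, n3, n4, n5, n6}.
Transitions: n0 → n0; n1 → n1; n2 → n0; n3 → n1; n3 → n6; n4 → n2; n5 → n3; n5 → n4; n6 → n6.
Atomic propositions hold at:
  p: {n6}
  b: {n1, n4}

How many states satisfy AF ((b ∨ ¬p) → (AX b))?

3

Sat(¬p) = {n0, n1, n2, n3, n4, n5}
Sat(b ∨ ¬p) = {n0, n1, n2, n3, n4, n5}
Sat(AX b) = {s : every successor in {n1, n4}} = {n1}
Sat((b ∨ ¬p) → (AX b)) = {n1, n6}
AF ((b ∨ ¬p) → (AX b)): least fixpoint, start Z0 = {n1, n6}, add states with every successor in Z. Z1 = {n1, n3, n6}; fixed.
Sat(AF ((b ∨ ¬p) → (AX b))) = {n1, n3, n6}
|Sat(AF ((b ∨ ¬p) → (AX b)))| = |{n1, n3, n6}| = 3.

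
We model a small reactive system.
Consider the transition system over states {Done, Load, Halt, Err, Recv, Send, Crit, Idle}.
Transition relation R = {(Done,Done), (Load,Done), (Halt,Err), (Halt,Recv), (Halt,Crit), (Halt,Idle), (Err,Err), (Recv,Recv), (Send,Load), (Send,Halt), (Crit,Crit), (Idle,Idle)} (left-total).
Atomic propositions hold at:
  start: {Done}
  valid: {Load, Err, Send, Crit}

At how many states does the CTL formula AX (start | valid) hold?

Sat(start | valid) = {Done, Load, Err, Send, Crit}
Sat(AX (start | valid)) = {s : every successor in {Done, Load, Err, Send, Crit}} = {Done, Load, Err, Crit}
|Sat(AX (start | valid))| = |{Done, Load, Err, Crit}| = 4.

4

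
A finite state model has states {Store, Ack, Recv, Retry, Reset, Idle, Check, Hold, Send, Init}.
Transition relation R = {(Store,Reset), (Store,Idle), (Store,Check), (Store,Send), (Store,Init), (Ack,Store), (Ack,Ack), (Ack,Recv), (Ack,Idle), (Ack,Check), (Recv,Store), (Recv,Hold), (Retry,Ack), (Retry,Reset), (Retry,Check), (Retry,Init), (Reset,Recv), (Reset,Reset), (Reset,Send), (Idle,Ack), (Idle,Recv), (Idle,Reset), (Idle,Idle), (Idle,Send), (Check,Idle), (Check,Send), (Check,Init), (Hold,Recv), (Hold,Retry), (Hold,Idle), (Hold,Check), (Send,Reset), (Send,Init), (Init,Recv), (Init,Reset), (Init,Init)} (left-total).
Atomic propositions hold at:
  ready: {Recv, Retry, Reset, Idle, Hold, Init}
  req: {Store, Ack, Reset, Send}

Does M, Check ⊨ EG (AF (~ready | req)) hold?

Sat(~ready) = {Store, Ack, Check, Send}
Sat(~ready | req) = {Store, Ack, Reset, Check, Send}
AF (~ready | req): least fixpoint, start Z0 = {Store, Ack, Reset, Check, Send}, add states with every successor in Z. Already a fixed point.
Sat(AF (~ready | req)) = {Store, Ack, Reset, Check, Send}
EG (AF (~ready | req)): greatest fixpoint, start Z0 = {Store, Ack, Reset, Check, Send}, keep only states in Sat with some successor in Z. Already a fixed point.
Sat(EG (AF (~ready | req))) = {Store, Ack, Reset, Check, Send}
Check ∈ Sat(EG (AF (~ready | req))) = {Store, Ack, Reset, Check, Send}, so the formula holds at Check.

Yes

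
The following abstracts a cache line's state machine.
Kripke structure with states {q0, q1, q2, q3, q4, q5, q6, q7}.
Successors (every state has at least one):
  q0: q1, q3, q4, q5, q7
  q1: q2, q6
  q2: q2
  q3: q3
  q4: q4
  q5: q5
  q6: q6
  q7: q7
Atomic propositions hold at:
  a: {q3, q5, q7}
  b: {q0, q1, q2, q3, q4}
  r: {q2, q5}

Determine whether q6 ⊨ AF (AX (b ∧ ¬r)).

Sat(¬r) = {q0, q1, q3, q4, q6, q7}
Sat(b ∧ ¬r) = {q0, q1, q3, q4}
Sat(AX (b ∧ ¬r)) = {s : every successor in {q0, q1, q3, q4}} = {q3, q4}
AF (AX (b ∧ ¬r)): least fixpoint, start Z0 = {q3, q4}, add states with every successor in Z. Already a fixed point.
Sat(AF (AX (b ∧ ¬r))) = {q3, q4}
q6 ∉ Sat(AF (AX (b ∧ ¬r))) = {q3, q4}, so the formula does not hold at q6.

No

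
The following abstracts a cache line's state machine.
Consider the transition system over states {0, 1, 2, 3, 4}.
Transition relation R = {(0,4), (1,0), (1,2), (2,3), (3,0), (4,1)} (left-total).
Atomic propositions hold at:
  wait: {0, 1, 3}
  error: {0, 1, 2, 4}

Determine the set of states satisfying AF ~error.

{2, 3}

Sat(~error) = {3}
AF ~error: least fixpoint, start Z0 = {3}, add states with every successor in Z. Z1 = {2, 3}; fixed.
Sat(AF ~error) = {2, 3}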